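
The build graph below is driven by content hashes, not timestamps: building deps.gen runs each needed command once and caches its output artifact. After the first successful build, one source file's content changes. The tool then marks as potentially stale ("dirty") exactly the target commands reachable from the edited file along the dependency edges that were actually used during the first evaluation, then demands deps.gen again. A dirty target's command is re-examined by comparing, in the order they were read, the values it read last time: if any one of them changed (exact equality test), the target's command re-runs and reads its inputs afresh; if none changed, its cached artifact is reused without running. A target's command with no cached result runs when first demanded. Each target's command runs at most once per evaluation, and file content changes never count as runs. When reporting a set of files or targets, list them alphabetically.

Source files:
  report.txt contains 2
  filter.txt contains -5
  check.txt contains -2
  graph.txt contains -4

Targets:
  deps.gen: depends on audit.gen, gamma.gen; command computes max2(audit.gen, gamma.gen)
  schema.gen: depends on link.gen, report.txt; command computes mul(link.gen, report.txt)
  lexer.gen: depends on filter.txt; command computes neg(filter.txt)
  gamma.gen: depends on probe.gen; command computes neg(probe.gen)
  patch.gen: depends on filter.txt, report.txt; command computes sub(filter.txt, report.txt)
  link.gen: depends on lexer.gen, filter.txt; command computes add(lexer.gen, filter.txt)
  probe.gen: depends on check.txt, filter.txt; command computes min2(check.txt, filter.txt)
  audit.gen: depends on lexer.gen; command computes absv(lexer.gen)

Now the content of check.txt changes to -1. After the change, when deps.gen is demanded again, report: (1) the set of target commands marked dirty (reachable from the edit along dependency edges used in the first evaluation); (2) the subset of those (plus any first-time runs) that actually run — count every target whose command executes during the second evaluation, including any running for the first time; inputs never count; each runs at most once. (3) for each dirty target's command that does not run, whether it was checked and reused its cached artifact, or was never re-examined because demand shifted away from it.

Initial pass — values computed on the first demand:
  lexer.gen = neg(-5) = 5
  audit.gen = absv(5) = 5
  probe.gen = min2(-2, -5) = -5
  gamma.gen = neg(-5) = 5
  deps.gen = max2(5, 5) = 5

Second demand — change propagation:
  probe.gen: re-runs because check.txt -2->-1; new result -5 (unchanged).
  gamma.gen: re-examined; everything it read last time is the same (probe.gen unchanged) — cache 5 kept, no run.
  deps.gen: re-examined; everything it read last time is the same (audit.gen unchanged, gamma.gen unchanged) — cache 5 kept, no run.

The important point: probe.gen recomputes to an identical value, and the output ends up unchanged.

Dirty set: deps.gen, gamma.gen, probe.gen.
Run set: probe.gen (1 run).
Re-examined without running (cache reused): deps.gen, gamma.gen.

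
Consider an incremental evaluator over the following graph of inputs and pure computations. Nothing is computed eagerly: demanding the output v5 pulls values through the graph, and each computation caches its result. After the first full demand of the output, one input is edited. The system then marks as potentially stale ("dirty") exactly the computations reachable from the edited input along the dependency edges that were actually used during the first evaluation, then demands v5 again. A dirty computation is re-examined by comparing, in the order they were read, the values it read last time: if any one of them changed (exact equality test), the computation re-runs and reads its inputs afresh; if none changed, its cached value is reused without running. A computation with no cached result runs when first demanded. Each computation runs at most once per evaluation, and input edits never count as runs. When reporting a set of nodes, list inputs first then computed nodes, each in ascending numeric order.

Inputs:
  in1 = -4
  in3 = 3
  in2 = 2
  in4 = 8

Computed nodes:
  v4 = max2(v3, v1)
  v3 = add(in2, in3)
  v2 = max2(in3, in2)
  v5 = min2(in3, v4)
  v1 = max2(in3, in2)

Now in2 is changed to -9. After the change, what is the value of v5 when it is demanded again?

Initial pass — values computed on the first demand:
  v1 = max2(3, 2) = 3
  v3 = add(2, 3) = 5
  v4 = max2(5, 3) = 5
  v5 = min2(3, 5) = 3

Second demand — change propagation:
  v1: re-runs because in2 2->-9; new result 3 (unchanged).
  v3: re-runs because in2 2->-9; new result -6.
  v4: re-runs because v3 5->-6; new result 3.
  v5: re-runs because v4 5->3; new result 3 (unchanged).

v5 now evaluates to 3.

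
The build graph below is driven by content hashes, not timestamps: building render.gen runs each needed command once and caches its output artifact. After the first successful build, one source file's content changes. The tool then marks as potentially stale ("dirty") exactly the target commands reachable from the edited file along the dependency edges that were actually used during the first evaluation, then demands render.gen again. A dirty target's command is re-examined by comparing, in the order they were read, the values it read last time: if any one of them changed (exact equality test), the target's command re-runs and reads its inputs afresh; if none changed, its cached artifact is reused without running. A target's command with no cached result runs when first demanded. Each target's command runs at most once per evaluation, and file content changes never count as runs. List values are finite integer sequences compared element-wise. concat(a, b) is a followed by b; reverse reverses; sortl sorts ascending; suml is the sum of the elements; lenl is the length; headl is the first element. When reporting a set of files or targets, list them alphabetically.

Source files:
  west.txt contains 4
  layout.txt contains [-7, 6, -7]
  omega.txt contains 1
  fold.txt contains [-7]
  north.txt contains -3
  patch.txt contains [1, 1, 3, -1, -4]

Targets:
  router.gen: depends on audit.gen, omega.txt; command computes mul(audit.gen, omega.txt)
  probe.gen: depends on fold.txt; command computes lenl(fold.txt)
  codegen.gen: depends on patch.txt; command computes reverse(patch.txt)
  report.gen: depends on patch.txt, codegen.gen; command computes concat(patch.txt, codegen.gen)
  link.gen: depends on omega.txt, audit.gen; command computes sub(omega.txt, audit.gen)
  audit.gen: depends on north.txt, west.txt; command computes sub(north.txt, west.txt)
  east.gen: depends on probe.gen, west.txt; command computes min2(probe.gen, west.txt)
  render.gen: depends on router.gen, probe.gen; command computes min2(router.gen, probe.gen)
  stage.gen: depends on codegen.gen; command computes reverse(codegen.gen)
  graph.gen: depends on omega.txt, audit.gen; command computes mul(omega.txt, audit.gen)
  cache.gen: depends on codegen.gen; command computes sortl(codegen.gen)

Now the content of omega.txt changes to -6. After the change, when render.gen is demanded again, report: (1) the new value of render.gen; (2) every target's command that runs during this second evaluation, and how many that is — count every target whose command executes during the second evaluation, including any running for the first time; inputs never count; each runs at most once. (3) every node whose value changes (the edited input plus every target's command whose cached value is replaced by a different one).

render.gen now evaluates to 1.
Run set: render.gen, router.gen (2 run).
Changed values: omega.txt, render.gen, router.gen.

Initial pass — values computed on the first demand:
  audit.gen = sub(-3, 4) = -7
  probe.gen = lenl([-7]) = 1
  router.gen = mul(-7, 1) = -7
  render.gen = min2(-7, 1) = -7

Second demand — change propagation:
  router.gen: re-runs because omega.txt 1->-6; new result 42.
  render.gen: re-runs because router.gen -7->42; new result 1.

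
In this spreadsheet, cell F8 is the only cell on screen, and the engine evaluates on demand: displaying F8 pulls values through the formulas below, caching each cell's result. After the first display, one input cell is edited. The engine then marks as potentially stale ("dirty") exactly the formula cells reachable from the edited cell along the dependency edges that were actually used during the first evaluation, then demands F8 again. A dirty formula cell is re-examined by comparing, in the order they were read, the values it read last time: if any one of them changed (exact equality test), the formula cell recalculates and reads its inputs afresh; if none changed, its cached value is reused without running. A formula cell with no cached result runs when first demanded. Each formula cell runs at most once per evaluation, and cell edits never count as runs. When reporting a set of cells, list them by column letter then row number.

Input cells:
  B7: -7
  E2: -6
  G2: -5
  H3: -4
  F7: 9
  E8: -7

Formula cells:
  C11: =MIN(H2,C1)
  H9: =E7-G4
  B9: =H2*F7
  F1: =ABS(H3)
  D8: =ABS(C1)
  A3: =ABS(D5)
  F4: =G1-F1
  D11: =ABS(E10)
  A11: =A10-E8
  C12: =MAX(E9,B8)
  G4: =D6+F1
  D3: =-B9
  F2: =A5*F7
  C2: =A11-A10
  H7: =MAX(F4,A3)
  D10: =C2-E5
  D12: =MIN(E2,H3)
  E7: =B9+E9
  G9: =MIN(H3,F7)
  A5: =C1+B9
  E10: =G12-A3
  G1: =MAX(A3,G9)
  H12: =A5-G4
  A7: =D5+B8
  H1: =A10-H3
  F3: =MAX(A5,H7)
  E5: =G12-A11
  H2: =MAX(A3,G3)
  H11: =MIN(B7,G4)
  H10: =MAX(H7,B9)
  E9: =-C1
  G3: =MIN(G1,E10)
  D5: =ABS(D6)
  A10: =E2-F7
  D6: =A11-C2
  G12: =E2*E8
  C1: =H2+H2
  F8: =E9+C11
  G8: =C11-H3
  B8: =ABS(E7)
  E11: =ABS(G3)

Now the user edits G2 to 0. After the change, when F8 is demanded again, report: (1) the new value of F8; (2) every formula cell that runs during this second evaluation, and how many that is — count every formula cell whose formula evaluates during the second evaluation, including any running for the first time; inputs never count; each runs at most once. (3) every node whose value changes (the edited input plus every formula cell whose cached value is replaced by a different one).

F8 now evaluates to -15.
Run set: none (0 run).
Changed values: G2.
The important point: nothing the output needs ever reads G2, so the edit is invisible to it.

Initial pass — values computed on the first demand:
  A10 = -6 - 9 = -15
  A11 = -15 - -7 = -8
  C2 = -8 - -15 = 7
  D6 = -8 - 7 = -15
  D5 = ABS(-15) = 15
  A3 = ABS(15) = 15
  G9 = MIN(-4, 9) = -4
  G1 = MAX(15, -4) = 15
  G12 = -6 * -7 = 42
  E10 = 42 - 15 = 27
  G3 = MIN(15, 27) = 15
  H2 = MAX(15, 15) = 15
  C1 = 15 + 15 = 30
  C11 = MIN(15, 30) = 15
  E9 = -(30) = -30
  F8 = -30 + 15 = -15

Second demand — change propagation:
  no demanded computation ever read G2, so the edit dirties nothing and nothing runs.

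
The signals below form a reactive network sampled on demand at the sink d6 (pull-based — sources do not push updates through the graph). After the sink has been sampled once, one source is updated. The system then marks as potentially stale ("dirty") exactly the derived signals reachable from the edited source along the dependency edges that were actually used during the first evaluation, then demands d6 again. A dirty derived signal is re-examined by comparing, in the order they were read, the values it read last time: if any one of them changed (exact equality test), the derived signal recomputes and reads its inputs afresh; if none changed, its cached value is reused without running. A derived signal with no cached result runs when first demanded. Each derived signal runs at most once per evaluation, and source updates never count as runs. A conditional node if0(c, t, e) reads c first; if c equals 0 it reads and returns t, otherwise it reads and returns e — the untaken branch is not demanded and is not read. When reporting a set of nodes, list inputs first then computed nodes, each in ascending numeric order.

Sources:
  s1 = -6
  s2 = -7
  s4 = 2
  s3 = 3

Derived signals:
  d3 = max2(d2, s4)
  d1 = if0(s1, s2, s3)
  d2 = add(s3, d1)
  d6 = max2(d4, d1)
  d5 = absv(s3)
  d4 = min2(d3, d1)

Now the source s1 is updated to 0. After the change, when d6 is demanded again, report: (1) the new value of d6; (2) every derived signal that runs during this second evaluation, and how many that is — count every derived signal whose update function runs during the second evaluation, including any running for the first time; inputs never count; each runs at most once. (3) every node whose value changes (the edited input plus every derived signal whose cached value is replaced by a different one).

d6 now evaluates to -7.
Run set: d1, d2, d3, d4, d6 (5 run).
Changed values: s1, d1, d2, d3, d4, d6.

Initial pass — values computed on the first demand:
  d1 = if0(s1=-6 -> else branch s3) = 3
  d2 = add(3, 3) = 6
  d3 = max2(6, 2) = 6
  d4 = min2(6, 3) = 3
  d6 = max2(3, 3) = 3

Second demand — change propagation:
  d1: re-runs because s1 -6->0; new result -7.
  d2: re-runs because d1 3->-7; new result -4.
  d3: re-runs because d2 6->-4; new result 2.
  d4: re-runs because d3 6->2; d1 3->-7; new result -7.
  d6: re-runs because d4 3->-7; d1 3->-7; new result -7.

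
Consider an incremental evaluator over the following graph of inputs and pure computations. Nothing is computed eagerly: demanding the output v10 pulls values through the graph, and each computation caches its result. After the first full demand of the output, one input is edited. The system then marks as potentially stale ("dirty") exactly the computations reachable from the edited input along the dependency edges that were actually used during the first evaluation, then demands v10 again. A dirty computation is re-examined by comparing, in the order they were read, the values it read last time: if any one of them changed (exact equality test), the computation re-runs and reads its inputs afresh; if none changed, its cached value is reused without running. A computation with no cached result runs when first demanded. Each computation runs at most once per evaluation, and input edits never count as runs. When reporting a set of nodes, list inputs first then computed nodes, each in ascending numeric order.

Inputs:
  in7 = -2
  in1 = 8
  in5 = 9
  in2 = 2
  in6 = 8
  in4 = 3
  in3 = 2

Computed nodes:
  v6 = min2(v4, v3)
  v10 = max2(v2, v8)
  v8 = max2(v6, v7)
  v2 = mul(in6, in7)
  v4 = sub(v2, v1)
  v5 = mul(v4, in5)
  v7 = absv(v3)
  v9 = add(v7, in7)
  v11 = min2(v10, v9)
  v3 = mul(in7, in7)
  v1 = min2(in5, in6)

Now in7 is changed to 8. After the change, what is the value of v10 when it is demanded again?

v10 now evaluates to 64.

Initial pass — values computed on the first demand:
  v1 = min2(9, 8) = 8
  v2 = mul(8, -2) = -16
  v3 = mul(-2, -2) = 4
  v4 = sub(-16, 8) = -24
  v6 = min2(-24, 4) = -24
  v7 = absv(4) = 4
  v8 = max2(-24, 4) = 4
  v10 = max2(-16, 4) = 4

Second demand — change propagation:
  v2: re-runs because in7 -2->8; new result 64.
  v3: re-runs because in7 -2->8; in7 -2->8; new result 64.
  v4: re-runs because v2 -16->64; new result 56.
  v6: re-runs because v4 -24->56; v3 4->64; new result 56.
  v7: re-runs because v3 4->64; new result 64.
  v8: re-runs because v6 -24->56; v7 4->64; new result 64.
  v10: re-runs because v2 -16->64; v8 4->64; new result 64.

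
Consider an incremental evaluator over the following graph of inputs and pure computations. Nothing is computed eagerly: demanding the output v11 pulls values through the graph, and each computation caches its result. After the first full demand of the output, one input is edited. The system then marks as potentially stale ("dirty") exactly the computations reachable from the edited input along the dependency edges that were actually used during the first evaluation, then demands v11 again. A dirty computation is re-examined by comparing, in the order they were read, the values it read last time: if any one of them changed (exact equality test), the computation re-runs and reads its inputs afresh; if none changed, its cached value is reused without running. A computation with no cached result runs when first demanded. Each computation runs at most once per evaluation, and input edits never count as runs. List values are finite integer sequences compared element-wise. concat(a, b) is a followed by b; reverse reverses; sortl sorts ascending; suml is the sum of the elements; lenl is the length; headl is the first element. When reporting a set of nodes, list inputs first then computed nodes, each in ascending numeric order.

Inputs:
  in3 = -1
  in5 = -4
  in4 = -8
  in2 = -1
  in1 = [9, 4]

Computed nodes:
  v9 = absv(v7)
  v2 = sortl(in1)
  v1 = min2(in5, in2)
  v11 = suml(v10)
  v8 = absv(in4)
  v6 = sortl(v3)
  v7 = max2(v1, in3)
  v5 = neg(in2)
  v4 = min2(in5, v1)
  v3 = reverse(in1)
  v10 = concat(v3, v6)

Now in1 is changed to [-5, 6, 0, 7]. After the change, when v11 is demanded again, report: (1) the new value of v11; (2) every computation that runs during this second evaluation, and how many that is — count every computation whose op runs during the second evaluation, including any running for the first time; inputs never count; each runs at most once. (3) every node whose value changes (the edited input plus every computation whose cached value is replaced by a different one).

Initial pass — values computed on the first demand:
  v3 = reverse([9, 4]) = [4, 9]
  v6 = sortl([4, 9]) = [4, 9]
  v10 = concat([4, 9], [4, 9]) = [4, 9, 4, 9]
  v11 = suml([4, 9, 4, 9]) = 26

Second demand — change propagation:
  v3: re-runs because in1 [9, 4]->[-5, 6, 0, 7]; new result [7, 0, 6, -5].
  v6: re-runs because v3 [4, 9]->[7, 0, 6, -5]; new result [-5, 0, 6, 7].
  v10: re-runs because v3 [4, 9]->[7, 0, 6, -5]; v6 [4, 9]->[-5, 0, 6, 7]; new result [7, 0, 6, -5, -5, 0, 6, 7].
  v11: re-runs because v10 [4, 9, 4, 9]->[7, 0, 6, -5, -5, 0, 6, 7]; new result 16.

v11 now evaluates to 16.
Run set: v3, v6, v10, v11 (4 run).
Changed values: in1, v3, v6, v10, v11.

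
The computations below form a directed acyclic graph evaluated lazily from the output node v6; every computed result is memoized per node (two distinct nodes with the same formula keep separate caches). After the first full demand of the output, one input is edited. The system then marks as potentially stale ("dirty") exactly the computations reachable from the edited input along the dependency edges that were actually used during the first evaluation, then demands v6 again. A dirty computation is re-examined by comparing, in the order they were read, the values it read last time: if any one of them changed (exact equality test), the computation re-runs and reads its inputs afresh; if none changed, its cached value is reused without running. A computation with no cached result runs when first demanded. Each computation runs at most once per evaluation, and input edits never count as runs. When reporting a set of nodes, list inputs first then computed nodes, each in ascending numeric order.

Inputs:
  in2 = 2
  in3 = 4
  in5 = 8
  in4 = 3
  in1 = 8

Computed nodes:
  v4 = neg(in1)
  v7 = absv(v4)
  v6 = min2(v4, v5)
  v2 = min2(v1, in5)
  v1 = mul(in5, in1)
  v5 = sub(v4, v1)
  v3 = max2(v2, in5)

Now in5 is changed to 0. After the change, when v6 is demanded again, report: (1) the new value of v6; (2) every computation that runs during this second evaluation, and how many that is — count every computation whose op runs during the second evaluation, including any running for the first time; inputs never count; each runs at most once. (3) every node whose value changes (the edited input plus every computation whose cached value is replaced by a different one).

First demand of the output computes:
  v1 = mul(8, 8) = 64
  v4 = neg(8) = -8
  v5 = sub(-8, 64) = -72
  v6 = min2(-8, -72) = -72

After the edit, cleaning proceeds:
  v1: a read changed (in5 8->0) — executes, giving 0.
  v5: a read changed (v1 64->0) — executes, giving -8.
  v6: a read changed (v5 -72->-8) — executes, giving -8.

Demanding v6 again yields -8.
3 computations run: v1, v5, v6.
The nodes whose values change: in5, v1, v5, v6.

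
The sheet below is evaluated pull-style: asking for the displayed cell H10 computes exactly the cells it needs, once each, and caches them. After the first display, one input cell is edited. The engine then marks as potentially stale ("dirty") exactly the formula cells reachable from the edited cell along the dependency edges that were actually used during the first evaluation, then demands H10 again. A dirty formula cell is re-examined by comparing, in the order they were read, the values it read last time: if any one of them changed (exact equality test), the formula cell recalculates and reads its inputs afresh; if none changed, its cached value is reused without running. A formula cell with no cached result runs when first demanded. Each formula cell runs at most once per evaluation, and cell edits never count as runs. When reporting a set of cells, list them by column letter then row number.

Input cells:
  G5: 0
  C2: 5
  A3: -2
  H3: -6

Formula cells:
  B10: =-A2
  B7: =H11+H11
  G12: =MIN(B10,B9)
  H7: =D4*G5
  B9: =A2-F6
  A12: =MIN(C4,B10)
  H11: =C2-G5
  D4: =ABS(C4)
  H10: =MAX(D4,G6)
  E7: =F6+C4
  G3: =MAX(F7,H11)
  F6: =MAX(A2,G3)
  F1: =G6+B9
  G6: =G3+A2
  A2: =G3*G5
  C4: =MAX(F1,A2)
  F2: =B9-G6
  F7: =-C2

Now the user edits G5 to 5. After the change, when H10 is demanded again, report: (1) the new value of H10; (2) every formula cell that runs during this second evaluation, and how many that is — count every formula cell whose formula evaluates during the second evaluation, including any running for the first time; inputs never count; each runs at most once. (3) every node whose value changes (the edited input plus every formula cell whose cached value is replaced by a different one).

First demand of the output computes:
  F7 = -(5) = -5
  H11 = 5 - 0 = 5
  G3 = MAX(-5, 5) = 5
  A2 = 5 * 0 = 0
  F6 = MAX(0, 5) = 5
  B9 = 0 - 5 = -5
  G6 = 5 + 0 = 5
  F1 = 5 + -5 = 0
  C4 = MAX(0, 0) = 0
  D4 = ABS(0) = 0
  H10 = MAX(0, 5) = 5

After the edit, cleaning proceeds:
  H11: a read changed (G5 0->5) — executes, giving 0.
  G3: a read changed (H11 5->0) — executes, giving 0.
  A2: a read changed (G3 5->0; G5 0->5) — executes, giving 0 — identical to its old value.
  F6: a read changed (G3 5->0) — executes, giving 0.
  B9: a read changed (F6 5->0) — executes, giving 0.
  G6: a read changed (G3 5->0) — executes, giving 0.
  F1: a read changed (G6 5->0; B9 -5->0) — executes, giving 0 — identical to its old value.
  C4: dirty, but its reads are unchanged (F1 unchanged, A2 unchanged); cached 0 stands.
  D4: dirty, but its reads are unchanged (C4 unchanged); cached 0 stands.
  H10: a read changed (G6 5->0) — executes, giving 0.

Note where the cutoff bites: C4 is checked, finds nothing changed, and keeps its cache.

Demanding H10 again yields 0.
8 formula cells run: A2, B9, F1, F6, G3, G6, H10, H11.
The nodes whose values change: B9, F6, G3, G5, G6, H10, H11.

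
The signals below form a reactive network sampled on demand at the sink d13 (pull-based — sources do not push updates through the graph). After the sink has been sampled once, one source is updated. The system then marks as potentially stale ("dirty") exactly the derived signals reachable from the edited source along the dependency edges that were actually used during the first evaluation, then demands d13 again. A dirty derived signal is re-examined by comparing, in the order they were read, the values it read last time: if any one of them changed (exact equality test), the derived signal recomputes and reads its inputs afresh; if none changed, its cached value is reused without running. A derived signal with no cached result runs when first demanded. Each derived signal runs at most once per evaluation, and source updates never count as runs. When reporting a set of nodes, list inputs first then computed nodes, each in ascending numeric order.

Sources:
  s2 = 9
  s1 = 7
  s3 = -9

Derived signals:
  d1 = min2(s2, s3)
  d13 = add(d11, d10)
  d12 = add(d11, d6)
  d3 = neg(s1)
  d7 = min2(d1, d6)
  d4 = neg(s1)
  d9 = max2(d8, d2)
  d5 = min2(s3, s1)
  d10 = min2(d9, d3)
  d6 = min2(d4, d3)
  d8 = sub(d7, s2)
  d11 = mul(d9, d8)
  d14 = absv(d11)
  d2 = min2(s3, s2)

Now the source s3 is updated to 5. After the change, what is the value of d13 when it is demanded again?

Initial pass — values computed on the first demand:
  d1 = min2(9, -9) = -9
  d2 = min2(-9, 9) = -9
  d3 = neg(7) = -7
  d4 = neg(7) = -7
  d6 = min2(-7, -7) = -7
  d7 = min2(-9, -7) = -9
  d8 = sub(-9, 9) = -18
  d9 = max2(-18, -9) = -9
  d10 = min2(-9, -7) = -9
  d11 = mul(-9, -18) = 162
  d13 = add(162, -9) = 153

Second demand — change propagation:
  d1: re-runs because s3 -9->5; new result 5.
  d2: re-runs because s3 -9->5; new result 5.
  d7: re-runs because d1 -9->5; new result -7.
  d8: re-runs because d7 -9->-7; new result -16.
  d9: re-runs because d8 -18->-16; d2 -9->5; new result 5.
  d10: re-runs because d9 -9->5; new result -7.
  d11: re-runs because d9 -9->5; d8 -18->-16; new result -80.
  d13: re-runs because d11 162->-80; d10 -9->-7; new result -87.

d13 now evaluates to -87.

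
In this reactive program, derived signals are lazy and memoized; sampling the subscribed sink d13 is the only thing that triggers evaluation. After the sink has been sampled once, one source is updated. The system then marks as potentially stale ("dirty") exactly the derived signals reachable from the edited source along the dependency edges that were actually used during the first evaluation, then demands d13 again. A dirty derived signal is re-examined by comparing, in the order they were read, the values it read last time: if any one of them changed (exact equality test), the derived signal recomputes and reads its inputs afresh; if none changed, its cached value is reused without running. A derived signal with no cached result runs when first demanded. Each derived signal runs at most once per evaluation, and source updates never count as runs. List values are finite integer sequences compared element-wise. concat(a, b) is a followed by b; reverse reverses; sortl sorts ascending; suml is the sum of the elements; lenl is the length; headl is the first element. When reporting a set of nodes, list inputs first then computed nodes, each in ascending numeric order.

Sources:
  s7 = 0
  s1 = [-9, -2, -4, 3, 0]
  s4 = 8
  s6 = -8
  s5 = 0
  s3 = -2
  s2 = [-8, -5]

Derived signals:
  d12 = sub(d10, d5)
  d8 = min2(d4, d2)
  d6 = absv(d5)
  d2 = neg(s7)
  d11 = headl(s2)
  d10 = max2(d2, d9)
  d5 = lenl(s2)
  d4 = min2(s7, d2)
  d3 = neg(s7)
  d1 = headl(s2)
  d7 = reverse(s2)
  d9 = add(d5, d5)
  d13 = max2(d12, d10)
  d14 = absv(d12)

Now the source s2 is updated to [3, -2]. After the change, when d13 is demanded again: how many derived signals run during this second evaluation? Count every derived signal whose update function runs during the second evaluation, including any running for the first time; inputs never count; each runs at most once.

1 derived signals run: d5.
Note the absorption at d5: it re-runs yet its value is the same, leaving the output's value untouched.

First demand of the output computes:
  d2 = neg(0) = 0
  d5 = lenl([-8, -5]) = 2
  d9 = add(2, 2) = 4
  d10 = max2(0, 4) = 4
  d12 = sub(4, 2) = 2
  d13 = max2(2, 4) = 4

After the edit, cleaning proceeds:
  d5: a read changed (s2 [-8, -5]->[3, -2]) — executes, giving 2 — identical to its old value.
  d9: dirty, but its reads are unchanged (d5 unchanged, d5 unchanged); cached 4 stands.
  d10: dirty, but its reads are unchanged (d2 unchanged, d9 unchanged); cached 4 stands.
  d12: dirty, but its reads are unchanged (d10 unchanged, d5 unchanged); cached 2 stands.
  d13: dirty, but its reads are unchanged (d12 unchanged, d10 unchanged); cached 4 stands.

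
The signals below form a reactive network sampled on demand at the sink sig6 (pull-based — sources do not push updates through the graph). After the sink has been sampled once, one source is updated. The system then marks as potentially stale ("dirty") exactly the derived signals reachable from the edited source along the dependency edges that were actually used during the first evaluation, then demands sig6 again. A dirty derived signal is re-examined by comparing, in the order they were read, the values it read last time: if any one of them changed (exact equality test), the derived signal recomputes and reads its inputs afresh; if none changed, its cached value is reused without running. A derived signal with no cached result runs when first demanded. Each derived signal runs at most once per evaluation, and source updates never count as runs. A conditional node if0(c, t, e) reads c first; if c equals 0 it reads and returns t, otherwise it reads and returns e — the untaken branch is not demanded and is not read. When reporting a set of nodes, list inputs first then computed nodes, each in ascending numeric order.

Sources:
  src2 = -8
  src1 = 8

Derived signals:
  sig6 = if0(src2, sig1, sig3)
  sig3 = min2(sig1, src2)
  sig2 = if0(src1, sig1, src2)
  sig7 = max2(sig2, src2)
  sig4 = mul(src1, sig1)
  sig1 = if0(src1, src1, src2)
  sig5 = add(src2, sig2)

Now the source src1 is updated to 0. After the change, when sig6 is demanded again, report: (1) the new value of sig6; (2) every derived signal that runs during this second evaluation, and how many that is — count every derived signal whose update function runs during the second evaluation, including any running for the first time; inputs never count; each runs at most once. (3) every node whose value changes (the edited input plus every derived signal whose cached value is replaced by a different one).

sig6 now evaluates to -8.
Run set: sig1, sig3 (2 run).
Changed values: src1, sig1.
The important point: sig3 recomputes to an identical value, and the output ends up unchanged.

Initial pass — values computed on the first demand:
  sig1 = if0(src1=8 -> else branch src2) = -8
  sig3 = min2(-8, -8) = -8
  sig6 = if0(src2=-8 -> else branch sig3) = -8

Second demand — change propagation:
  sig1: re-runs because src1 8->0; new result 0.
  sig3: re-runs because sig1 -8->0; new result -8 (unchanged).
  sig6: re-examined; everything it read last time is the same (src2 unchanged, sig3 unchanged) — cache -8 kept, no run.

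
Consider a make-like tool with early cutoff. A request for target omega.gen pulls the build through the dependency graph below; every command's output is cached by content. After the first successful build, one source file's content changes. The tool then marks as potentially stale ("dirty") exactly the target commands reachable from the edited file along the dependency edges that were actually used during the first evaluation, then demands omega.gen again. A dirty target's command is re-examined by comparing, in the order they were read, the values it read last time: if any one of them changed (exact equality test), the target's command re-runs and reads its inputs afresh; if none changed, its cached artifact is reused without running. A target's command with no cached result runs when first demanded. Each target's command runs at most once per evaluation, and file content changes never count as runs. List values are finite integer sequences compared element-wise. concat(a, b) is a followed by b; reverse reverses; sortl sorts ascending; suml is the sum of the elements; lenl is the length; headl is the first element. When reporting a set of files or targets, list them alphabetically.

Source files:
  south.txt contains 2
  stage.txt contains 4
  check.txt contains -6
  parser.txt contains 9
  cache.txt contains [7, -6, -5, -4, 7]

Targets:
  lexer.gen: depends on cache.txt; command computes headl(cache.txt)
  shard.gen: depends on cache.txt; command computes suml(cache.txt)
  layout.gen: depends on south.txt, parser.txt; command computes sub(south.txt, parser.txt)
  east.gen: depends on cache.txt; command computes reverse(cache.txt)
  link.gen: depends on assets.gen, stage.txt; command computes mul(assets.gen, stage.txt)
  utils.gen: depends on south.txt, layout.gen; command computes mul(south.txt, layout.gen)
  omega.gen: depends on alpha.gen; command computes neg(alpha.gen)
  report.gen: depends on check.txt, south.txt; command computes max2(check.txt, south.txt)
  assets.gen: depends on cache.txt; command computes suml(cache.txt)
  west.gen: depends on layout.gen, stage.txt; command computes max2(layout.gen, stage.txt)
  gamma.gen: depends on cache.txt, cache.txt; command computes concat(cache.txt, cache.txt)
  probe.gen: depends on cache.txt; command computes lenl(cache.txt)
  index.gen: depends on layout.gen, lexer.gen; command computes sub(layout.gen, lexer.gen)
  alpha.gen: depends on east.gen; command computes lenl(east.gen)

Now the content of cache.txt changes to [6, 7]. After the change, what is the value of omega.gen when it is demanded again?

Demanding omega.gen again yields -2.

First demand of the output computes:
  east.gen = reverse([7, -6, -5, -4, 7]) = [7, -4, -5, -6, 7]
  alpha.gen = lenl([7, -4, -5, -6, 7]) = 5
  omega.gen = neg(5) = -5

After the edit, cleaning proceeds:
  east.gen: a read changed (cache.txt [7, -6, -5, -4, 7]->[6, 7]) — executes, giving [7, 6].
  alpha.gen: a read changed (east.gen [7, -4, -5, -6, 7]->[7, 6]) — executes, giving 2.
  omega.gen: a read changed (alpha.gen 5->2) — executes, giving -2.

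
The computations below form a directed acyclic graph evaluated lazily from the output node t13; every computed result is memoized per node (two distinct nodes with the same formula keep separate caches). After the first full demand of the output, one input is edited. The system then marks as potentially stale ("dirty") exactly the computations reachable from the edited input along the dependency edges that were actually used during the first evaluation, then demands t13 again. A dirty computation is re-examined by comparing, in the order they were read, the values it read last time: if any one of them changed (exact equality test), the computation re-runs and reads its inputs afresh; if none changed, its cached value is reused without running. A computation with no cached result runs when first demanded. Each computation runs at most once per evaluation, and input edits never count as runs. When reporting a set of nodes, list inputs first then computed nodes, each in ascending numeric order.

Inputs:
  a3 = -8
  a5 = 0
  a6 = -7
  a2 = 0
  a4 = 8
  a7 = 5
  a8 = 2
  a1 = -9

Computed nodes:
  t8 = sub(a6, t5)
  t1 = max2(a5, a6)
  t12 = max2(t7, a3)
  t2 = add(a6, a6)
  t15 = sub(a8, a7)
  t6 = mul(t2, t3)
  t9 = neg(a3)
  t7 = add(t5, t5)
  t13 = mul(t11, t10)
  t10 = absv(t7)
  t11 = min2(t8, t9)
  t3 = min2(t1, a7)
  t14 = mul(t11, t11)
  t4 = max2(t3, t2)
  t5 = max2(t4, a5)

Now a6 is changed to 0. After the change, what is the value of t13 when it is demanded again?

Demanding t13 again yields 0.
Note where the cutoff bites: t3 is checked, finds nothing changed, and keeps its cache.

First demand of the output computes:
  t1 = max2(0, -7) = 0
  t2 = add(-7, -7) = -14
  t3 = min2(0, 5) = 0
  t4 = max2(0, -14) = 0
  t5 = max2(0, 0) = 0
  t7 = add(0, 0) = 0
  t8 = sub(-7, 0) = -7
  t9 = neg(-8) = 8
  t10 = absv(0) = 0
  t11 = min2(-7, 8) = -7
  t13 = mul(-7, 0) = 0

After the edit, cleaning proceeds:
  t1: a read changed (a6 -7->0) — executes, giving 0 — identical to its old value.
  t2: a read changed (a6 -7->0; a6 -7->0) — executes, giving 0.
  t3: dirty, but its reads are unchanged (t1 unchanged, a7 unchanged); cached 0 stands.
  t4: a read changed (t2 -14->0) — executes, giving 0 — identical to its old value.
  t5: dirty, but its reads are unchanged (t4 unchanged, a5 unchanged); cached 0 stands.
  t7: dirty, but its reads are unchanged (t5 unchanged, t5 unchanged); cached 0 stands.
  t8: a read changed (a6 -7->0) — executes, giving 0.
  t10: dirty, but its reads are unchanged (t7 unchanged); cached 0 stands.
  t11: a read changed (t8 -7->0) — executes, giving 0.
  t13: a read changed (t11 -7->0) — executes, giving 0 — identical to its old value.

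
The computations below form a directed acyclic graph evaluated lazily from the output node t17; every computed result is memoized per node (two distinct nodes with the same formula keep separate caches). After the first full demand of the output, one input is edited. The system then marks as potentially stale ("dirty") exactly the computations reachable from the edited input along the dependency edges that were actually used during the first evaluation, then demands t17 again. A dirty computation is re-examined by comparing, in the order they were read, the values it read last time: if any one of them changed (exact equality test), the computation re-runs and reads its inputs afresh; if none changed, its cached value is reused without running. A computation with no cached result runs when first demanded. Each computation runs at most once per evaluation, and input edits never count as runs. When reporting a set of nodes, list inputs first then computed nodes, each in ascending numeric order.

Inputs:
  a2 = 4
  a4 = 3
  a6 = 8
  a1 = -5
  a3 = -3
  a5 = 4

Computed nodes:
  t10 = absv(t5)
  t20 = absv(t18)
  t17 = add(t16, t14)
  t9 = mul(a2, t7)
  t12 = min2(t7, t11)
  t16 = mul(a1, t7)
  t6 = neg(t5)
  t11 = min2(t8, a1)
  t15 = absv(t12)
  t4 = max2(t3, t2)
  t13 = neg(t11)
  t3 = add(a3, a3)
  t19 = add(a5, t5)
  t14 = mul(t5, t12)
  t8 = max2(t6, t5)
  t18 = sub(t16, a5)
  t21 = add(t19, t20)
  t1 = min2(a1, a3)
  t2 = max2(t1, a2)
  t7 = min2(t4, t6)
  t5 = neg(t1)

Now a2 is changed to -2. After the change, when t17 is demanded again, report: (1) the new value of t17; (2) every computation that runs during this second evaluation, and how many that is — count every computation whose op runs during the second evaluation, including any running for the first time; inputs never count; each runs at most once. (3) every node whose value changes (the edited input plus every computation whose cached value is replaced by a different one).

Demanding t17 again yields 0.
3 computations run: t2, t4, t7.
The nodes whose values change: a2, t2, t4.
Note the absorption at t7: it re-runs yet its value is the same, leaving the output's value untouched.

First demand of the output computes:
  t1 = min2(-5, -3) = -5
  t2 = max2(-5, 4) = 4
  t3 = add(-3, -3) = -6
  t4 = max2(-6, 4) = 4
  t5 = neg(-5) = 5
  t6 = neg(5) = -5
  t7 = min2(4, -5) = -5
  t8 = max2(-5, 5) = 5
  t11 = min2(5, -5) = -5
  t12 = min2(-5, -5) = -5
  t14 = mul(5, -5) = -25
  t16 = mul(-5, -5) = 25
  t17 = add(25, -25) = 0

After the edit, cleaning proceeds:
  t2: a read changed (a2 4->-2) — executes, giving -2.
  t4: a read changed (t2 4->-2) — executes, giving -2.
  t7: a read changed (t4 4->-2) — executes, giving -5 — identical to its old value.
  t12: dirty, but its reads are unchanged (t7 unchanged, t11 unchanged); cached -5 stands.
  t14: dirty, but its reads are unchanged (t5 unchanged, t12 unchanged); cached -25 stands.
  t16: dirty, but its reads are unchanged (a1 unchanged, t7 unchanged); cached 25 stands.
  t17: dirty, but its reads are unchanged (t16 unchanged, t14 unchanged); cached 0 stands.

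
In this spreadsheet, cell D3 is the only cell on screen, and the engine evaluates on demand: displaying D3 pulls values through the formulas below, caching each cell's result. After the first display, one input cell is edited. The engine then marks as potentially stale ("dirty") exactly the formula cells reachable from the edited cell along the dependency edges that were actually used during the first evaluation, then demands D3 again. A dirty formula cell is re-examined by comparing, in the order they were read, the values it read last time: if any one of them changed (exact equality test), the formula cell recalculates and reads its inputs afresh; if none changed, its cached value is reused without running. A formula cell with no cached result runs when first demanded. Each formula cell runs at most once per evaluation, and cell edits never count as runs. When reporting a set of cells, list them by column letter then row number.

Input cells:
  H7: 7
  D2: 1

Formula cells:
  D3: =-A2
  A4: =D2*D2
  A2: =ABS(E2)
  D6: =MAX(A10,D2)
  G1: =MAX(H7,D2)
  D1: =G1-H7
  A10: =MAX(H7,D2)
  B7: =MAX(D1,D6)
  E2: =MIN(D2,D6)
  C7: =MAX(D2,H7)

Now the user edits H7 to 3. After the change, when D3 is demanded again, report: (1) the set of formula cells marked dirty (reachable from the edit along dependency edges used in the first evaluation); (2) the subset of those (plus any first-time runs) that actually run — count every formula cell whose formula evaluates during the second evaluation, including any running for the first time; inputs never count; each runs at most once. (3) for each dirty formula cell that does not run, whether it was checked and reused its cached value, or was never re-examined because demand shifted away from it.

Initial pass — values computed on the first demand:
  A10 = MAX(7, 1) = 7
  D6 = MAX(7, 1) = 7
  E2 = MIN(1, 7) = 1
  A2 = ABS(1) = 1
  D3 = -(1) = -1

Second demand — change propagation:
  A10: re-runs because H7 7->3; new result 3.
  D6: re-runs because A10 7->3; new result 3.
  E2: re-runs because D6 7->3; new result 1 (unchanged).
  A2: re-examined; everything it read last time is the same (E2 unchanged) — cache 1 kept, no run.
  D3: re-examined; everything it read last time is the same (A2 unchanged) — cache -1 kept, no run.

The important point: E2 recomputes to an identical value, and the output ends up unchanged.

Dirty set: A2, A10, D3, D6, E2.
Run set: A10, D6, E2 (3 run).
Re-examined without running (cache reused): A2, D3.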